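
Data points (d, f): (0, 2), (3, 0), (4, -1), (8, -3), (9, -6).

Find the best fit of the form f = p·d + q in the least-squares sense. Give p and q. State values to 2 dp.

p = -0.80, q = 2.22

Sums needed: Σd·d = 170, Σd = 24, Σ1 = 5.
Right-hand side: Σd·f = -82, Σf = -8.
Determinant 170·5 − 24² = 274.
p = ((-82)·5 − 24·(-8))/274 = -109/137; q = (170·(-8) − 24·(-82))/274 = 304/137.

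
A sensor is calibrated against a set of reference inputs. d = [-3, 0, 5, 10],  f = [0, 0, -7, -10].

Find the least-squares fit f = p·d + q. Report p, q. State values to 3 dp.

p = -0.857, q = -1.679

Sums needed: Σd·d = 134, Σd = 12, Σ1 = 4.
Right-hand side: Σd·f = -135, Σf = -17.
Eliminating q: 4·(row 1) − 12·(row 2) gives 392·p = 4·(-135) − 12·(-17) = -336, so p = -6/7.
Then q = ((-17) − 12·(-6/7))/4 = -47/28.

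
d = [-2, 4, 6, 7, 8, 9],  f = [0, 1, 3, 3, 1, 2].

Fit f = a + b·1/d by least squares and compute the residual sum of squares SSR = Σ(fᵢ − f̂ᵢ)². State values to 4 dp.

Forming XᵀX = [[6, 149/504]; [149/504, 98725/254016]] and Xᵀf = [10, 769/504]ᵀ gives XᵀX·[a, b]ᵀ = Xᵀf.
Δ = 6·(98725/254016) − (149/504)² = 570149/254016.
a = (10·(98725/254016) − (149/504)·(769/504))/(570149/254016) = 872669/570149; b = (6·(769/504) − (149/504)·10)/(570149/254016) = 1574496/570149.
Residuals: -85421/570149, -696144/570149, 575362/570149, 612850/570149, -499332/570149, 92685/570149; SSR = 2554530/570149.

SSR = 4.4805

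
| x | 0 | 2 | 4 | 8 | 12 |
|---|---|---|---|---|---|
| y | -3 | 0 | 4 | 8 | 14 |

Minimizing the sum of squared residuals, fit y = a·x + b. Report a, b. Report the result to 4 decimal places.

a = 1.3836, b = -2.5948

The normal system AᵀA·[a, b]ᵀ = Aᵀy is [[228, 26]; [26, 5]]·[a, b]ᵀ = [248, 23]ᵀ.
Determinant 228·5 − 26² = 464.
a = (248·5 − 26·23)/464 = 321/232; b = (228·23 − 26·248)/464 = -301/116.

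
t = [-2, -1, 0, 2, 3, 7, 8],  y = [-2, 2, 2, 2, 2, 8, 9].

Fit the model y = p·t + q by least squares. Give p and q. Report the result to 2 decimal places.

Normal-equation sums: Σt·t = 131, Σt = 17, Σ1 = 7.
Right-hand side: Σt·y = 140, Σy = 23.
XᵀX·[p, q]ᵀ = Xᵀy becomes [[131, 17]; [17, 7]]·[p, q]ᵀ = [140, 23]ᵀ.
det = 131·7 − 17² = 628.
p = (140·7 − 17·23)/628 = 589/628; q = (131·23 − 17·140)/628 = 633/628.

p = 0.94, q = 1.01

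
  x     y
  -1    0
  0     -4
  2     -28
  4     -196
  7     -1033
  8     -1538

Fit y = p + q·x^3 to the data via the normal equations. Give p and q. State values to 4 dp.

p = -3.8586, q = -2.9977

Setting ∂/∂p … = 0 gives: 6·p + 926·q = -2799;  926·p + 383954·q = -1154543.
(Σ1 = 6, Σx^3 = 926, Σx^3·x^3 = 383954, Σy = -2799, Σx^3·y = -1154543.)
Eliminating q: 383954·(row 1) − 926·(row 2) gives 1446248·p = 383954·(-2799) − 926·(-1154543) = -5580428, so p = -1395107/361562.
Then q = ((-1154543) − 926·(-1395107/361562))/383954 = -541923/180781.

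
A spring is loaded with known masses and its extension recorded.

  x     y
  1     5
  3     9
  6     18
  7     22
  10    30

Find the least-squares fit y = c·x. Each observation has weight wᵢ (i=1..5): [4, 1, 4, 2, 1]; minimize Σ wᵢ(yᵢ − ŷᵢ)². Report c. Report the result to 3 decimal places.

c = 3.062

From the data, Σwᵢ·x·x = 355.
And Σwᵢ·x·y = 1087.
Normal equations: [[355]]·[c]ᵀ = [1087]ᵀ.
Hence c = 1087 / 355 ≈ 3.06197.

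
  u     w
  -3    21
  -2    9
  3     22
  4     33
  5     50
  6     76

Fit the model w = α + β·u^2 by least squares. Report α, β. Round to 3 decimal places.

Sums needed: Σ1 = 6, Σu^2 = 99, Σu^2·u^2 = 2355.
Moment sums: Σw = 211, Σu^2·w = 4937.
Normal equations: [[6, 99]; [99, 2355]]·[α, β]ᵀ = [211, 4937]ᵀ.
Δ = 6·2355 − 99² = 4329.
α = (211·2355 − 99·4937)/4329 = 2714/1443; β = (6·4937 − 99·211)/4329 = 2911/1443.

α = 1.881, β = 2.017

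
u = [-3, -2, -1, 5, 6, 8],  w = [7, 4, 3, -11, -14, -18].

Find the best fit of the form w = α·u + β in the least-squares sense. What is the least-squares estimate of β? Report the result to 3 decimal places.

β = 0.096

Entries of XᵀX: Σu·u = 139, Σu = 13, Σ1 = 6.
Moment sums: Σu·w = -315, Σw = -29.
Δ = 139·6 − 13² = 665.
α = ((-315)·6 − 13·(-29))/665 = -1513/665; β = (139·(-29) − 13·(-315))/665 = 64/665.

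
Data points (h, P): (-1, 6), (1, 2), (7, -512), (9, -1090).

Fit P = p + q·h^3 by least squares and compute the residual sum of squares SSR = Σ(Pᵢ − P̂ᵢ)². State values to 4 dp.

SSR = 1.6729

From the data, Σ1 = 4, Σh^3 = 1072, Σh^3·h^3 = 649092.
Moment sums: ΣP = -1594, Σh^3·P = -970230.
MᵀM·[p, q]ᵀ = MᵀP becomes [[4, 1072]; [1072, 649092]]·[p, q]ᵀ = [-1594, -970230]ᵀ.
Determinant 4·649092 − 1072² = 1447184.
p = ((-1594)·649092 − 1072·(-970230))/1447184 = 679239/180898; q = (4·(-970230) − 1072·(-1594))/1447184 = -271519/180898.
Residuals: 67315/90449, -22962/90449, -83999/90449, 39646/90449; SSR = 151314/90449.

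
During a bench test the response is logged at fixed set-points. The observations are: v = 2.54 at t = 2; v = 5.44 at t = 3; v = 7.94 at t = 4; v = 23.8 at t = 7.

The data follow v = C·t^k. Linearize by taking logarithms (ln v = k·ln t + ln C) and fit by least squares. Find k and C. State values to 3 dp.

With ln vᵢ as the transformed response and ln tᵢ as the regressor:
XᵀX = [[7.3958, 5.1240]; [5.1240, 4]], rhs = [11.5471, 7.8675]ᵀ  (here Σln t = 5.1240, Σ(ln t)² = 7.3958, Σln v = 7.8675, Σln t·ln v = 11.5471).
Solving (det = 3.3281): k = 1.76543, ln C = -0.29461, so C = exp(-0.29461) = 0.74482.

k = 1.765, C = 0.745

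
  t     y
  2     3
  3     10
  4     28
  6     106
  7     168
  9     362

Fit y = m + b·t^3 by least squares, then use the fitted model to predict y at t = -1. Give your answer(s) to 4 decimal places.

ŷ = -3.2505

Sums needed: Σ1 = 6, Σt^3 = 1387, Σt^3·t^3 = 700635.
And Σy = 677, Σt^3·y = 346504.
Eliminating b: 700635·(row 1) − 1387·(row 2) gives 2280041·m = 700635·677 − 1387·346504 = -6271153, so m = -6271153/2280041.
Then b = (346504 − 1387·(-6271153/2280041))/700635 = 1140025/2280041.
At t = -1: ŷ = (-6271153/2280041)·(1) + (1140025/2280041)·(-1) = -7411178/2280041.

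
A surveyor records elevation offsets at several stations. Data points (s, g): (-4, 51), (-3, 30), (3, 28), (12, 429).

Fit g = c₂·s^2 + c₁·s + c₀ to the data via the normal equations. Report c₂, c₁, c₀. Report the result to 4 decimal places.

c₂ = 2.9905, c₁ = -0.3059, c₀ = 2.0350

Setting ∂/∂c₂ … = 0 gives: 21154·c₂ + 1664·c₁ + 178·c₀ = 63114;  1664·c₂ + 178·c₁ + 8·c₀ = 4938;  178·c₂ + 8·c₁ + 4·c₀ = 538.
(Σs^2·s^2 = 21154, Σs^2·s = 1664, Σs^2 = 178, Σs·s = 178, Σs = 8, Σ1 = 4, Σs^2·g = 63114, Σs·g = 4938, Σg = 538.)
Solving the 3×3 system (Gaussian elimination) gives c₂ = 215755/72147, c₁ = -22073/72147, c₀ = 48940/24049.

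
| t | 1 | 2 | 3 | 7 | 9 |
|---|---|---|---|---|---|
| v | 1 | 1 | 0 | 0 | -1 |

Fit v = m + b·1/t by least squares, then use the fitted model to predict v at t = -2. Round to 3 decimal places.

Forming AᵀA = [[5, 263/126]; [263/126, 22129/15876]] and Aᵀv = [1, 25/18]ᵀ gives AᵀA·[m, b]ᵀ = Aᵀv.
Δ = 5·(22129/15876) − (263/126)² = 10369/3969.
m = (1·(22129/15876) − (263/126)·(25/18))/(10369/3969) = -5974/10369; b = (5·(25/18) − (263/126)·1)/(10369/3969) = 19278/10369.
At t = -2: v̂ = (-5974/10369)·(1) + (19278/10369)·(-1/2) = -15613/10369.

v̂ = -1.506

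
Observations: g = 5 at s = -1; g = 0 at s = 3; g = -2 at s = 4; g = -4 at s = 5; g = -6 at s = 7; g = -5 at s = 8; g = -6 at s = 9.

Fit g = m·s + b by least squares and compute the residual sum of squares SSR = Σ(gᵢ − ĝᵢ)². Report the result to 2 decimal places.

The normal system MᵀM·[m, b]ᵀ = Mᵀg is [[245, 35]; [35, 7]]·[m, b]ᵀ = [-169, -18]ᵀ.
Determinant 245·7 − 35² = 490.
m = ((-169)·7 − 35·(-18))/490 = -79/70; b = (245·(-18) − 35·(-169))/490 = 43/14.
Residuals: 4/5, 11/35, -39/70, -10/7, -41/35, 67/70, 38/35; SSR = 459/70.

SSR = 6.56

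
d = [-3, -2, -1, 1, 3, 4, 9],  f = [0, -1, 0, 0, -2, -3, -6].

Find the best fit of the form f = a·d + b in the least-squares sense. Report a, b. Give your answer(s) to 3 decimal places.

The normal equations are: 121·a + 11·b = -70;  11·a + 7·b = -12.
Eliminating b: 7·(row 1) − 11·(row 2) gives 726·a = 7·(-70) − 11·(-12) = -358, so a = -179/363.
Then b = ((-12) − 11·(-179/363))/7 = -31/33.

a = -0.493, b = -0.939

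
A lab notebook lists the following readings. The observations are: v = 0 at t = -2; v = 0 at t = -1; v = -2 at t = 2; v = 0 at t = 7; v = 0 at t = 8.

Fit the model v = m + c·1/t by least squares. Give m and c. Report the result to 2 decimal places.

From the data, Σ1 = 5, Σ1/t = -41/56, Σ1/t·1/t = 4817/3136.
And Σv = -2, Σ1/t·v = -1.
XᵀX·[m, c]ᵀ = Xᵀv becomes [[5, -41/56]; [-41/56, 4817/3136]]·[m, c]ᵀ = [-2, -1]ᵀ.
Δ = 5·(4817/3136) − (-41/56)² = 5601/784.
m = ((-2)·(4817/3136) − (-41/56)·(-1))/(5601/784) = -5965/11202; c = (5·(-1) − (-41/56)·(-2))/(5601/784) = -5068/5601.

m = -0.53, c = -0.90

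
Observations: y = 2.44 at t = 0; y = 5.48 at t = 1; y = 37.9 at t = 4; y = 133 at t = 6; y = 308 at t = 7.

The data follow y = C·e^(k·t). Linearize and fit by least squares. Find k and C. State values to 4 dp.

With ln yᵢ as the transformed response and tᵢ as the regressor:
Sums: Σt = 18.0000, Σ(t)² = 102.0000, Σln y = 16.8485, Σt·ln y = 85.6937.
Normal system: [[102.0000, 18.0000]; [18.0000, 5]]·[k, ln C]ᵀ = [85.6937, 16.8485]ᵀ.
Slope k = (n·Σt·ln y − Σt·Σln y)/(n·Σ(t)² − (Σt)²) = (5·85.6937 − 18.0000·16.8485)/186.0000 = 0.67309; ln C = (Σln y − k·Σt)/n = 0.94656, so C = exp(0.94656) = 2.57684.

k = 0.6731, C = 2.5768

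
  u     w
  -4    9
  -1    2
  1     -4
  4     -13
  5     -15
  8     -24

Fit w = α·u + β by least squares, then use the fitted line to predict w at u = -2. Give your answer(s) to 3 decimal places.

Entries of XᵀX: Σu·u = 123, Σu = 13, Σ1 = 6.
Right-hand side: Σu·w = -361, Σw = -45.
So XᵀX·[α, β]ᵀ = Xᵀw: [[123, 13]; [13, 6]]·[α, β]ᵀ = [-361, -45]ᵀ.
Δ = 123·6 − 13² = 569.
α = ((-361)·6 − 13·(-45))/569 = -1581/569; β = (123·(-45) − 13·(-361))/569 = -842/569.
At u = -2: ŵ = (-1581/569)·(-2) + (-842/569)·(1) = 2320/569.

ŵ = 4.077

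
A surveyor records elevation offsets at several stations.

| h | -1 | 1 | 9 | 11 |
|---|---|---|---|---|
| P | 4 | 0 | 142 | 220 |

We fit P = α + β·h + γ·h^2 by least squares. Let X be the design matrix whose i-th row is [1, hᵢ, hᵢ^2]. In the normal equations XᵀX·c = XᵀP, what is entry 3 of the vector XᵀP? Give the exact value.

38126

Entry 3 ↔ basis h^2, so (XᵀP)_{3} = Σᵢ (h^2)·Pᵢ = (1)·(4) + (1)·(0) + (81)·(142) + (121)·(220) = 38126.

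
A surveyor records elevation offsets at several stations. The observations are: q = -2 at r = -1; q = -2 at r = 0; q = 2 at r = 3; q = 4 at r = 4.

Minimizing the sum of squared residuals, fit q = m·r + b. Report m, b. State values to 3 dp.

Forming MᵀM = [[26, 6]; [6, 4]] and Mᵀq = [24, 2]ᵀ gives MᵀM·[m, b]ᵀ = Mᵀq.
Δ = 26·4 − 6² = 68.
m = (24·4 − 6·2)/68 = 21/17; b = (26·2 − 6·24)/68 = -23/17.

m = 1.235, b = -1.353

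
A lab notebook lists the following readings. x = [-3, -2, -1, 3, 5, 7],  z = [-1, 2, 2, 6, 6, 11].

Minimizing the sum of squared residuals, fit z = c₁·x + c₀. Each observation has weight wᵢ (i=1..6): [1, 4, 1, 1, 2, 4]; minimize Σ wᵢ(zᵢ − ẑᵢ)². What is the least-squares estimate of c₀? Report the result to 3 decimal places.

With design matrix A, AᵀWA = [[281, 29]; [29, 13]] and AᵀWz = [371, 71]ᵀ.
Eliminating c₀: 13·(row 1) − 29·(row 2) gives 2812·c₁ = 13·371 − 29·71 = 2764, so c₁ = 691/703.
Then c₀ = (71 − 29·(691/703))/13 = 2298/703.

c₀ = 3.269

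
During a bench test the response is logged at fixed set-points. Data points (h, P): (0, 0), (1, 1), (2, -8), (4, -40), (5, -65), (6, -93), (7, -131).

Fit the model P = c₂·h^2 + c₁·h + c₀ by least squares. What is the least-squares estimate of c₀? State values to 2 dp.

Entries of XᵀX: Σh^2·h^2 = 4595, Σh^2·h = 757, Σh^2 = 131, Σh·h = 131, Σh = 25, Σ1 = 7.
Moment sums: Σh^2·P = -12063, Σh·P = -1975, ΣP = -336.
Row-reducing yields c₂ = -2675/924, c₁ = 125/84, c₀ = 19/22.

c₀ = 0.86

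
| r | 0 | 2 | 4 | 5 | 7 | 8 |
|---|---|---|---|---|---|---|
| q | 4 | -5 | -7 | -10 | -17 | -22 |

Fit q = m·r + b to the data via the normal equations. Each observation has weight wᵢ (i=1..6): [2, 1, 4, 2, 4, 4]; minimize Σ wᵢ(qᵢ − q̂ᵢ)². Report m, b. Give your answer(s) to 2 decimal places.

m = -3.16, b = 4.53

The normal system XᵀWX·[m, b]ᵀ = XᵀWq is [[570, 88]; [88, 17]]·[m, b]ᵀ = [-1402, -201]ᵀ.
Determinant 570·17 − 88² = 1946.
m = ((-1402)·17 − 88·(-201))/1946 = -439/139; b = (570·(-201) − 88·(-1402))/1946 = 629/139.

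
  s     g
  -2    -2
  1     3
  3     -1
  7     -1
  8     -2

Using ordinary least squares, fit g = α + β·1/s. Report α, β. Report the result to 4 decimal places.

α = -1.3505, β = 3.4076

From the data, Σ1 = 5, Σ1/s = 185/168, Σ1/s·1/s = 39433/28224.
And Σg = -3, Σ1/s·g = 275/84.
MᵀM·[α, β]ᵀ = Mᵀg becomes [[5, 185/168]; [185/168, 39433/28224]]·[α, β]ᵀ = [-3, 275/84]ᵀ.
det = 5·(39433/28224) − (185/168)² = 40735/7056.
α = ((-3)·(39433/28224) − (185/168)·(275/84))/(40735/7056) = -220049/162940; β = (5·(275/84) − (185/168)·(-3))/(40735/7056) = 27762/8147.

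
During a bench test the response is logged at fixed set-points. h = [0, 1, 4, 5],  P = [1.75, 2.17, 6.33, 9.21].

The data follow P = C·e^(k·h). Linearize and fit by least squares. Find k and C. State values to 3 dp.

Let Y = ln P. Fitting Y = k·h + ln C by least squares:
Over the data: Σh = 10.0000, Σ(h)² = 42.0000, Σln P = 5.3999, Σh·ln P = 19.2574.
Normal system: [[42.0000, 10.0000]; [10.0000, 4]]·[k, ln C]ᵀ = [19.2574, 5.3999]ᵀ.
Solving (det = 68.0000): k = 0.33868, ln C = 0.50329, so C = exp(0.50329) = 1.65415.

k = 0.339, C = 1.654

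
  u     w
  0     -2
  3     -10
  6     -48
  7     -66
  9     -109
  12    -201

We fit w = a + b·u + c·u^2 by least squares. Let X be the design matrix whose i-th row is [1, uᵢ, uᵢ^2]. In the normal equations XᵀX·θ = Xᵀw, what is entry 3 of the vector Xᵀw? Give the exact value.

Entry 3 ↔ basis u^2, so (Xᵀw)_{3} = Σᵢ (u^2)·wᵢ = (0)·(-2) + (9)·(-10) + (36)·(-48) + (49)·(-66) + (81)·(-109) + (144)·(-201) = -42825.

-42825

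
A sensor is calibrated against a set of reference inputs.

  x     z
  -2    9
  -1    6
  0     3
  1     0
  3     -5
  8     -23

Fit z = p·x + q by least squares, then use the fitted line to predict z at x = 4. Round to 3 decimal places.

ẑ = -9.606

Sums needed: Σx·x = 79, Σx = 9, Σ1 = 6.
For Mᵀz: Σx·z = -223, Σz = -10.
Δ = 79·6 − 9² = 393.
p = ((-223)·6 − 9·(-10))/393 = -416/131; q = (79·(-10) − 9·(-223))/393 = 1217/393.
At x = 4: ẑ = (-416/131)·(4) + (1217/393)·(1) = -3775/393.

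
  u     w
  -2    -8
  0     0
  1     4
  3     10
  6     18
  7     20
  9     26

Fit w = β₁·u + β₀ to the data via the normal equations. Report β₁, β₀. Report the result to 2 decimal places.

MᵀM·[β₁, β₀]ᵀ = Mᵀw reads: 180·β₁ + 24·β₀ = 532;  24·β₁ + 7·β₀ = 70.
(Σu·u = 180, Σu = 24, Σ1 = 7, Σu·w = 532, Σw = 70.)
Eliminating β₀: 7·(row 1) − 24·(row 2) gives 684·β₁ = 7·532 − 24·70 = 2044, so β₁ = 511/171.
Then β₀ = (70 − 24·(511/171))/7 = -14/57.

β₁ = 2.99, β₀ = -0.25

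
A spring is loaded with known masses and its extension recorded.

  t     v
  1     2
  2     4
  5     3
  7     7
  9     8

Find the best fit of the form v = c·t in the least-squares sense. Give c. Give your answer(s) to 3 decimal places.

Compute the Gram sums: Σt·t = 160.
For Xᵀv: Σt·v = 146.
Hence c = 146 / 160 ≈ 0.9125.

c = 0.913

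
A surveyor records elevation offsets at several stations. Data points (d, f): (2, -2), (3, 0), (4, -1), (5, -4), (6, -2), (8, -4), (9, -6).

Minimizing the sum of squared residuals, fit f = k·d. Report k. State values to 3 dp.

k = -0.536

XᵀX·[k]ᵀ = Xᵀf reads: 235·k = -126.
(Σd·d = 235, Σd·f = -126.)
k = (-126)/235 = -0.53617.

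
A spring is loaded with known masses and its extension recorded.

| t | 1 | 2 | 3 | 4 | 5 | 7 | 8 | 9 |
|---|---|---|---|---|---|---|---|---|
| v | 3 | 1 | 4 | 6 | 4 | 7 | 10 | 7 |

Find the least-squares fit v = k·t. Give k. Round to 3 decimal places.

From the data, Σt·t = 249.
Moment sums: Σt·v = 253.
AᵀA·[k]ᵀ = Aᵀv becomes [[249]]·[k]ᵀ = [253]ᵀ.
k = 253/249 = 1.01606.

k = 1.016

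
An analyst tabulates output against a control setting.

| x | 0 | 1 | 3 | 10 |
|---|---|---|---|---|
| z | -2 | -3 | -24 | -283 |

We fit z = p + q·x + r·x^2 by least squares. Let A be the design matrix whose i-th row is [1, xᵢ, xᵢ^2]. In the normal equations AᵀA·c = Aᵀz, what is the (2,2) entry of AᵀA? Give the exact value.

Row 2 ↔ basis x, column 2 ↔ basis x, so (AᵀA)_{2,2} = Σᵢ (x)·(x) = (0)·(0) + (1)·(1) + (3)·(3) + (10)·(10) = 110.

110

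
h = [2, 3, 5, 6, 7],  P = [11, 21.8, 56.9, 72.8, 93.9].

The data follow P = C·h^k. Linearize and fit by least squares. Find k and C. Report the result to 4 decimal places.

Linearized form: ln P = k·ln h + ln C. From the 5 transformed points,
Σln h = 7.1389, Σ(ln h)² = 11.2747, Σln P = 18.3510, Σln h·ln P = 28.0735.
Equations: 11.2747·k + 7.1389·ln C = 28.0735;  7.1389·k + 5·ln C = 18.3510.
Solving (det = 5.4099): k = 1.73047, ln C = 1.19950, so C = exp(1.19950) = 3.31844.

k = 1.7305, C = 3.3184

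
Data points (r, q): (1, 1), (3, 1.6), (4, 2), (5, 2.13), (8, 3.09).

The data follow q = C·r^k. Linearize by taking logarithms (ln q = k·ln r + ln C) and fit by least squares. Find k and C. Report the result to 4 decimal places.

k = 0.5278, C = 0.9587

Linearized form: ln q = k·ln r + ln C. From the 5 transformed points,
XᵀX = [[10.0431, 6.1738]; [6.1738, 5]], rhs = [5.0402, 3.0474]ᵀ  (here Σln r = 6.1738, Σ(ln r)² = 10.0431, Σln q = 3.0474, Σln r·ln q = 5.0402).
Slope k = (n·Σln r·ln q − Σln r·Σln q)/(n·Σ(ln r)² − (Σln r)²) = (5·5.0402 − 6.1738·3.0474)/12.1000 = 0.52781; ln C = (Σln q − k·Σln r)/n = -0.04223, so C = exp(-0.04223) = 0.95865.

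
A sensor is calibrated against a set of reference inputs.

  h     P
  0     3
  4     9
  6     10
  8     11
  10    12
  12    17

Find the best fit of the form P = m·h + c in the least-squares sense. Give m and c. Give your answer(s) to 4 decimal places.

Sums needed: Σh·h = 360, Σh = 40, Σ1 = 6.
For MᵀP: Σh·P = 508, ΣP = 62.
So MᵀM·[m, c]ᵀ = MᵀP: [[360, 40]; [40, 6]]·[m, c]ᵀ = [508, 62]ᵀ.
Δ = 360·6 − 40² = 560.
m = (508·6 − 40·62)/560 = 71/70; c = (360·62 − 40·508)/560 = 25/7.

m = 1.0143, c = 3.5714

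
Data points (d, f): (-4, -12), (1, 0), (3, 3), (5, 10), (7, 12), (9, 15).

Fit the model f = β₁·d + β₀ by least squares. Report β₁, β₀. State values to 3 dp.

The normal system AᵀA·[β₁, β₀]ᵀ = Aᵀf is [[181, 21]; [21, 6]]·[β₁, β₀]ᵀ = [326, 28]ᵀ.
Determinant 181·6 − 21² = 645.
β₁ = (326·6 − 21·28)/645 = 456/215; β₀ = (181·28 − 21·326)/645 = -1778/645.

β₁ = 2.121, β₀ = -2.757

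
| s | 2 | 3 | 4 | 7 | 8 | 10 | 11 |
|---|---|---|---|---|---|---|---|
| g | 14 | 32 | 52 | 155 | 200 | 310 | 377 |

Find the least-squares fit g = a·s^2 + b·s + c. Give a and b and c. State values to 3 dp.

a = 3.059, b = 0.334, c = 2.058

With design matrix A, AᵀA = [[31491, 3285, 363]; [3285, 363, 45]; [363, 45, 7]] and Aᵀg = [98188, 10264, 1140]ᵀ.
Solving the 3×3 system (Gaussian elimination) gives a = 12721/4158, b = 463/1386, c = 1426/693.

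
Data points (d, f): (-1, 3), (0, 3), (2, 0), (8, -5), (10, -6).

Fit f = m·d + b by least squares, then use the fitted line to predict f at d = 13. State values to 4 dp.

Compute the Gram sums: Σd·d = 169, Σd = 19, Σ1 = 5.
Right-hand side: Σd·f = -103, Σf = -5.
AᵀA·[m, b]ᵀ = Aᵀf becomes [[169, 19]; [19, 5]]·[m, b]ᵀ = [-103, -5]ᵀ.
Eliminating b: 5·(row 1) − 19·(row 2) gives 484·m = 5·(-103) − 19·(-5) = -420, so m = -105/121.
Then b = ((-5) − 19·(-105/121))/5 = 278/121.
At d = 13: f̂ = (-105/121)·(13) + (278/121)·(1) = -1087/121.

f̂ = -8.9835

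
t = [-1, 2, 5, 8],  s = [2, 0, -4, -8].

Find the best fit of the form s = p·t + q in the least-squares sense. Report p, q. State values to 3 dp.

Normal-equation sums: Σt·t = 94, Σt = 14, Σ1 = 4.
For Aᵀs: Σt·s = -86, Σs = -10.
So AᵀA·[p, q]ᵀ = Aᵀs: [[94, 14]; [14, 4]]·[p, q]ᵀ = [-86, -10]ᵀ.
Eliminating q: 4·(row 1) − 14·(row 2) gives 180·p = 4·(-86) − 14·(-10) = -204, so p = -17/15.
Then q = ((-10) − 14·(-17/15))/4 = 22/15.

p = -1.133, q = 1.467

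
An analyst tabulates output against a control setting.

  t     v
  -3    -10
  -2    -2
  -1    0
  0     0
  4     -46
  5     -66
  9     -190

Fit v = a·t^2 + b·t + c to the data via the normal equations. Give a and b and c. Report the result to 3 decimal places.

From the data, Σt^2·t^2 = 7540, Σt^2·t = 882, Σt^2 = 136, Σt·t = 136, Σt = 12, Σ1 = 7.
Moment sums: Σt^2·v = -17874, Σt·v = -2190, Σv = -314.
So AᵀA·[a, b, c]ᵀ = Aᵀv: [[7540, 882, 136]; [882, 136, 12]; [136, 12, 7]]·[a, b, c]ᵀ = [-17874, -2190, -314]ᵀ.
Solving the 3×3 system (Gaussian elimination) gives a = -502711/252561, b = -262705/84187, c = -211154/252561.

a = -1.990, b = -3.120, c = -0.836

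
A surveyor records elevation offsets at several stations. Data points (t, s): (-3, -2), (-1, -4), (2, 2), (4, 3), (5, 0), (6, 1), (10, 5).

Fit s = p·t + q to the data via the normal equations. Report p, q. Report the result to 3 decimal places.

p = 0.568, q = -1.152

Setting ∂/∂p … = 0 gives: 191·p + 23·q = 82;  23·p + 7·q = 5.
(Σt·t = 191, Σt = 23, Σ1 = 7, Σt·s = 82, Σs = 5.)
det = 191·7 − 23² = 808.
p = (82·7 − 23·5)/808 = 459/808; q = (191·5 − 23·82)/808 = -931/808.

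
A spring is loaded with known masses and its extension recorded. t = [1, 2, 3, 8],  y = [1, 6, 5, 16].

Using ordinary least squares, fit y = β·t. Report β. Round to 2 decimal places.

Sums needed: Σt·t = 78.
And Σt·y = 156.
So MᵀM·[β]ᵀ = Mᵀy: [[78]]·[β]ᵀ = [156]ᵀ.
β = 156/78 = 2.

β = 2.00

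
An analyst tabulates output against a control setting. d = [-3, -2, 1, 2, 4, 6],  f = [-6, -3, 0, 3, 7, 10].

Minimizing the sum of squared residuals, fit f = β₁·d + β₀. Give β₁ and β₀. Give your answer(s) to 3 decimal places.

Entries of MᵀM: Σd·d = 70, Σd = 8, Σ1 = 6.
And Σd·f = 118, Σf = 11.
MᵀM·[β₁, β₀]ᵀ = Mᵀf becomes [[70, 8]; [8, 6]]·[β₁, β₀]ᵀ = [118, 11]ᵀ.
Determinant 70·6 − 8² = 356.
β₁ = (118·6 − 8·11)/356 = 155/89; β₀ = (70·11 − 8·118)/356 = -87/178.

β₁ = 1.742, β₀ = -0.489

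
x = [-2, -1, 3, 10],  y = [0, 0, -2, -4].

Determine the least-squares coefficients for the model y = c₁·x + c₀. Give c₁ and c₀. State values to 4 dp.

Entries of AᵀA: Σx·x = 114, Σx = 10, Σ1 = 4.
And Σx·y = -46, Σy = -6.
Determinant 114·4 − 10² = 356.
c₁ = ((-46)·4 − 10·(-6))/356 = -31/89; c₀ = (114·(-6) − 10·(-46))/356 = -56/89.

c₁ = -0.3483, c₀ = -0.6292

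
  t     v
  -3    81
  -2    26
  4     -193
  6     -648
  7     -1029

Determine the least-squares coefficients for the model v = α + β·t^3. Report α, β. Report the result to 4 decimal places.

α = 0.4323, β = -3.0020

Sums needed: Σ1 = 5, Σt^3 = 588, Σt^3·t^3 = 169194.
And Σv = -1763, Σt^3·v = -507662.
So AᵀA·[α, β]ᵀ = Aᵀv: [[5, 588]; [588, 169194]]·[α, β]ᵀ = [-1763, -507662]ᵀ.
det = 5·169194 − 588² = 500226.
α = ((-1763)·169194 − 588·(-507662))/500226 = 36039/83371; β = (5·(-507662) − 588·(-1763))/500226 = -750833/250113.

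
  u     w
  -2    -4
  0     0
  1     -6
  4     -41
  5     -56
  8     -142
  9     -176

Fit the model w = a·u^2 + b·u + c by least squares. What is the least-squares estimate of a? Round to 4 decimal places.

a = -1.9532

Compute the Gram sums: Σu^2·u^2 = 11555, Σu^2·u = 1423, Σu^2 = 191, Σu·u = 191, Σu = 25, Σ1 = 7.
Moment sums: Σu^2·w = -25422, Σu·w = -3162, Σw = -425.
MᵀM·[a, b, c]ᵀ = Mᵀw becomes [[11555, 1423, 191]; [1423, 191, 25]; [191, 25, 7]]·[a, b, c]ᵀ = [-25422, -3162, -425]ᵀ.
Row-reducing yields a = -219547/112406, b = -217851/112406, c = -28057/56203.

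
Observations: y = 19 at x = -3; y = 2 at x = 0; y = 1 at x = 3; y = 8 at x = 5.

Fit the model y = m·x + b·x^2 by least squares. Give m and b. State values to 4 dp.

Sums needed: Σx·x = 43, Σx·x^2 = 125, Σx^2·x^2 = 787.
And Σx·y = -14, Σx^2·y = 380.
So MᵀM·[m, b]ᵀ = Mᵀy: [[43, 125]; [125, 787]]·[m, b]ᵀ = [-14, 380]ᵀ.
Δ = 43·787 − 125² = 18216.
m = ((-14)·787 − 125·380)/18216 = -3251/1012; b = (43·380 − 125·(-14))/18216 = 1005/1012.

m = -3.2125, b = 0.9931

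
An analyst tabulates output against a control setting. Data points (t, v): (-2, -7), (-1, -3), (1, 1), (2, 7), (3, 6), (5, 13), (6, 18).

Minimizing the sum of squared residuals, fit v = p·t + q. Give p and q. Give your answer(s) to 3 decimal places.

p = 2.942, q = -0.885

From the data, Σt·t = 80, Σt = 14, Σ1 = 7.
For Mᵀv: Σt·v = 223, Σv = 35.
Normal equations: [[80, 14]; [14, 7]]·[p, q]ᵀ = [223, 35]ᵀ.
Determinant 80·7 − 14² = 364.
p = (223·7 − 14·35)/364 = 153/52; q = (80·35 − 14·223)/364 = -23/26.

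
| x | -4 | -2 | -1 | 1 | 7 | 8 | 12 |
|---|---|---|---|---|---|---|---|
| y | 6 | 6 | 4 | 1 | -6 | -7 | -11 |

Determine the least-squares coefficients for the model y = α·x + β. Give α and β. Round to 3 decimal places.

α = -1.148, β = 2.444

The normal system MᵀM·[α, β]ᵀ = Mᵀy is [[279, 21]; [21, 7]]·[α, β]ᵀ = [-269, -7]ᵀ.
Eliminating β: 7·(row 1) − 21·(row 2) gives 1512·α = 7·(-269) − 21·(-7) = -1736, so α = -31/27.
Then β = ((-7) − 21·(-31/27))/7 = 22/9.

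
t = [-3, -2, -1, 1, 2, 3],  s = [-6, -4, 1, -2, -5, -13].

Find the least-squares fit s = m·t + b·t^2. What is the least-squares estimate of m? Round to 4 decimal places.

The normal equations are: 28·m + 0·b = -26;  0·m + 196·b = -208.
Δ = 28·196 − 0² = 5488.
m = ((-26)·196 − 0·(-208))/5488 = -13/14; b = (28·(-208) − 0·(-26))/5488 = -52/49.

m = -0.9286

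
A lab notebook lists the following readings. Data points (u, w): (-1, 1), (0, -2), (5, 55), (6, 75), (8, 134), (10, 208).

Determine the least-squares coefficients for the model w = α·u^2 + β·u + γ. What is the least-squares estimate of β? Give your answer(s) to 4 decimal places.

From the data, Σu^2·u^2 = 16018, Σu^2·u = 1852, Σu^2 = 226, Σu·u = 226, Σu = 28, Σ1 = 6.
For Mᵀw: Σu^2·w = 33452, Σu·w = 3876, Σw = 471.
Inverting the 3×3 Gram matrix, [α, β, γ]ᵀ = [18445/9204, 1934/2301, -2783/3068]ᵀ.

β = 0.8405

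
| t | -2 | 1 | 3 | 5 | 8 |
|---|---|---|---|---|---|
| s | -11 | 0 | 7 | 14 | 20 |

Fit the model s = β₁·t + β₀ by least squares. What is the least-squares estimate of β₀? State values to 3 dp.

Normal-equation sums: Σt·t = 103, Σt = 15, Σ1 = 5.
Right-hand side: Σt·s = 273, Σs = 30.
So MᵀM·[β₁, β₀]ᵀ = Mᵀs: [[103, 15]; [15, 5]]·[β₁, β₀]ᵀ = [273, 30]ᵀ.
det = 103·5 − 15² = 290.
β₁ = (273·5 − 15·30)/290 = 183/58; β₀ = (103·30 − 15·273)/290 = -201/58.

β₀ = -3.466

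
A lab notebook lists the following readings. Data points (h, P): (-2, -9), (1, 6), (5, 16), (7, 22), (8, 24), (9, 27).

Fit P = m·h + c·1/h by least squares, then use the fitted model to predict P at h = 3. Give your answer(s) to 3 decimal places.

P̂ = 10.201

Entries of MᵀM: Σh·h = 224, Σh·1/h = 6, Σ1/h·1/h = 8499241/6350400.
And Σh·P = 693, Σ1/h·P = 1599/70.
MᵀM·[m, c]ᵀ = MᵀP becomes [[224, 6]; [6, 8499241/6350400]]·[m, c]ᵀ = [693, 1599/70]ᵀ.
det = 224·(8499241/6350400) − 6² = 7478641/28350.
m = (693·(8499241/6350400) − 6·(1599/70))/(7478641/28350) = 717086619/239316512; c = (224·(1599/70) − 6·693)/(7478641/28350) = 27181980/7478641.
At h = 3: P̂ = (717086619/239316512)·(3) + (27181980/7478641)·(1/3) = 2441200977/239316512.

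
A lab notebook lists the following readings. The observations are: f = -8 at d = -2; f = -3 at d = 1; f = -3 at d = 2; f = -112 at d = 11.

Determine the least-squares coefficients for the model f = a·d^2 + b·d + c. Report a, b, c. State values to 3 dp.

The normal system AᵀA·[a, b, c]ᵀ = Aᵀf is [[14674, 1332, 130]; [1332, 130, 12]; [130, 12, 4]]·[a, b, c]ᵀ = [-13599, -1225, -126]ᵀ.
Solving the 3×3 system (Gaussian elimination) gives a = -1447/1437, b = 1035/958, c = -5791/2874.

a = -1.007, b = 1.080, c = -2.015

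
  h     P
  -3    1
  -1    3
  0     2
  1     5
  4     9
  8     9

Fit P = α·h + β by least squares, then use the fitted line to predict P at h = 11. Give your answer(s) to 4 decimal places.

XᵀX·[α, β]ᵀ = XᵀP reads: 91·α + 9·β = 107;  9·α + 6·β = 29.
(Σh·h = 91, Σh = 9, Σ1 = 6, Σh·P = 107, ΣP = 29.)
Determinant 91·6 − 9² = 465.
α = (107·6 − 9·29)/465 = 127/155; β = (91·29 − 9·107)/465 = 1676/465.
At h = 11: P̂ = (127/155)·(11) + (1676/465)·(1) = 5867/465.

P̂ = 12.6172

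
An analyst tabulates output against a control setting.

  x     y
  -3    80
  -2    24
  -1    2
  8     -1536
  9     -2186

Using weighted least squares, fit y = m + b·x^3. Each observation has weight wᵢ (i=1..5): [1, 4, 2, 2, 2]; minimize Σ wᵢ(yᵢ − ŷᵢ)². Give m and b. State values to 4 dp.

m = -0.4469, b = -2.9984

Setting ∂/∂m … = 0 gives: 11·m + 2421·b = -7264;  2421·m + 1588157·b = -4762984.
(Σwᵢ·1 = 11, Σwᵢ·x^3 = 2421, Σwᵢ·x^3·x^3 = 1588157, Σwᵢ·y = -7264, Σwᵢ·x^3·y = -4762984.)
Determinant 11·1588157 − 2421² = 11608486.
m = ((-7264)·1588157 − 2421·(-4762984))/11608486 = -2594092/5804243; b = (11·(-4762984) − 2421·(-7264))/11608486 = -17403340/5804243.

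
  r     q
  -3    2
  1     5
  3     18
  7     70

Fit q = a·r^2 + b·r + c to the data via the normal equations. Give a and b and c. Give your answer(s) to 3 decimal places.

a = 1.021, b = 2.705, c = 0.986

The normal system AᵀA·[a, b, c]ᵀ = Aᵀq is [[2564, 344, 68]; [344, 68, 8]; [68, 8, 4]]·[a, b, c]ᵀ = [3615, 543, 95]ᵀ.
Solving the 3×3 system (Gaussian elimination) gives a = 49/48, b = 211/78, c = 205/208.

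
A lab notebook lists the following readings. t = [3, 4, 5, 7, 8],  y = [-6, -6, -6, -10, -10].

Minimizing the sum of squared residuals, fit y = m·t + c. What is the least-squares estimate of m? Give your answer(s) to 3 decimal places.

Setting ∂/∂m … = 0 gives: 163·m + 27·c = -222;  27·m + 5·c = -38.
(Σt·t = 163, Σt = 27, Σ1 = 5, Σt·y = -222, Σy = -38.)
Δ = 163·5 − 27² = 86.
m = ((-222)·5 − 27·(-38))/86 = -42/43; c = (163·(-38) − 27·(-222))/86 = -100/43.

m = -0.977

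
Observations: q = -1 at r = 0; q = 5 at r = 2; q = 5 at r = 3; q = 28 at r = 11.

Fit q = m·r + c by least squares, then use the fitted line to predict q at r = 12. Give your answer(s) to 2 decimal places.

Setting ∂/∂m … = 0 gives: 134·m + 16·c = 333;  16·m + 4·c = 37.
(Σr·r = 134, Σr = 16, Σ1 = 4, Σr·q = 333, Σq = 37.)
Determinant 134·4 − 16² = 280.
m = (333·4 − 16·37)/280 = 37/14; c = (134·37 − 16·333)/280 = -37/28.
At r = 12: q̂ = (37/14)·(12) + (-37/28)·(1) = 851/28.

q̂ = 30.39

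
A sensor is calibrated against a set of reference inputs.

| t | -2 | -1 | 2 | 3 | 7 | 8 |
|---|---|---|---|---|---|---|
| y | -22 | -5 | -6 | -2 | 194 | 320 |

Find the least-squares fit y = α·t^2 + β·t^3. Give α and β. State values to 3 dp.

Entries of XᵀX: Σt^2·t^2 = 6611, Σt^2·t^3 = 49817, Σt^3·t^3 = 380651.
And Σt^2·y = 29851, Σt^3·y = 230461.
Determinant 6611·380651 − 49817² = 34750272.
α = (29851·380651 − 49817·230461)/34750272 = -9838553/2895856; β = (6611·230461 − 49817·29851)/34750272 = 3040867/2895856.

α = -3.397, β = 1.050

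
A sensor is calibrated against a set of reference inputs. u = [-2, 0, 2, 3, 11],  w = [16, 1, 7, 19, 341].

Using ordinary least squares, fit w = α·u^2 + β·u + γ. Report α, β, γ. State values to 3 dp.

With design matrix X, XᵀX = [[14754, 1358, 138]; [1358, 138, 14]; [138, 14, 5]] and Xᵀw = [41524, 3790, 384]ᵀ.
Inverting the 3×3 Gram matrix, [α, β, γ]ᵀ = [522187/171724, -59515/24532, -14366/42931]ᵀ.

α = 3.041, β = -2.426, γ = -0.335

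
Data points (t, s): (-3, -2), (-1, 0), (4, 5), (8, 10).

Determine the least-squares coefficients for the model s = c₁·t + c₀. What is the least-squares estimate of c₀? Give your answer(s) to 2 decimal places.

c₀ = 1.09

The normal system XᵀX·[c₁, c₀]ᵀ = Xᵀs is [[90, 8]; [8, 4]]·[c₁, c₀]ᵀ = [106, 13]ᵀ.
det = 90·4 − 8² = 296.
c₁ = (106·4 − 8·13)/296 = 40/37; c₀ = (90·13 − 8·106)/296 = 161/148.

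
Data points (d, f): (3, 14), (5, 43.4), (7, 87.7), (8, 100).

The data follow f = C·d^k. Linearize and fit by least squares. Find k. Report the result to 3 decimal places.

Linearized form: ln f = k·ln d + ln C. From the 4 transformed points,
Over the data: Σln d = 6.7334, Σ(ln d)² = 11.9079, Σln f = 15.4886, Σln d·ln f = 27.2497.
Normal system: [[11.9079, 6.7334]; [6.7334, 4]]·[k, ln C]ᵀ = [27.2497, 15.4886]ᵀ.
Δ = 11.9079·4 − (6.7334)² = 2.2928; k = (27.2497·4 − 6.7334·15.4886)/2.2928 = 2.05318, ln C = (11.9079·15.4886 − 6.7334·27.2497)/2.2928 = 0.41594.

k = 2.053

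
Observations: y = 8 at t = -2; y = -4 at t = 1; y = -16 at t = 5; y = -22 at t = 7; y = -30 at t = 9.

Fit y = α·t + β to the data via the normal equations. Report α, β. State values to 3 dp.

Sums needed: Σt·t = 160, Σt = 20, Σ1 = 5.
Moment sums: Σt·y = -524, Σy = -64.
So XᵀX·[α, β]ᵀ = Xᵀy: [[160, 20]; [20, 5]]·[α, β]ᵀ = [-524, -64]ᵀ.
Determinant 160·5 − 20² = 400.
α = ((-524)·5 − 20·(-64))/400 = -67/20; β = (160·(-64) − 20·(-524))/400 = 3/5.

α = -3.350, β = 0.600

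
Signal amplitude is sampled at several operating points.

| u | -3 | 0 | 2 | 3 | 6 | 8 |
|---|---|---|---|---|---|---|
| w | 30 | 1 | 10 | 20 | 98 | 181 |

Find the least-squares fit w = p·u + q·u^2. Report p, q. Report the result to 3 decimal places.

p = -1.438, q = 2.991

With design matrix A, AᵀA = [[122, 736]; [736, 5570]] and Aᵀw = [2026, 15602]ᵀ.
Δ = 122·5570 − 736² = 137844.
p = (2026·5570 − 736·15602)/137844 = -5507/3829; q = (122·15602 − 736·2026)/137844 = 11453/3829.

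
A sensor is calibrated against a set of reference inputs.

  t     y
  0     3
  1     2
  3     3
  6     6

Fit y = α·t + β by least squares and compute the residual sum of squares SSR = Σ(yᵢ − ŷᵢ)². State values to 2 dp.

Normal-equation sums: Σt·t = 46, Σt = 10, Σ1 = 4.
For Aᵀy: Σt·y = 47, Σy = 14.
Eliminating β: 4·(row 1) − 10·(row 2) gives 84·α = 4·47 − 10·14 = 48, so α = 4/7.
Then β = (14 − 10·(4/7))/4 = 29/14.
Residuals: 13/14, -9/14, -11/14, 1/2; SSR = 15/7.

SSR = 2.14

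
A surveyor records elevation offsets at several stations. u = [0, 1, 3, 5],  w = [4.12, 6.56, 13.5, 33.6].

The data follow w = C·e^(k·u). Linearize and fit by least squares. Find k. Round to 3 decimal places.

k = 0.412

With ln wᵢ as the transformed response and uᵢ as the regressor:
Over the data: Σu = 9.0000, Σ(u)² = 35.0000, Σln w = 9.4141, Σu·ln w = 27.2617.
Normal system: [[35.0000, 9.0000]; [9.0000, 4]]·[k, ln C]ᵀ = [27.2617, 9.4141]ᵀ.
Δ = 35.0000·4 − (9.0000)² = 59.0000; k = (27.2617·4 − 9.0000·9.4141)/59.0000 = 0.41221, ln C = (35.0000·9.4141 − 9.0000·27.2617)/59.0000 = 1.42605.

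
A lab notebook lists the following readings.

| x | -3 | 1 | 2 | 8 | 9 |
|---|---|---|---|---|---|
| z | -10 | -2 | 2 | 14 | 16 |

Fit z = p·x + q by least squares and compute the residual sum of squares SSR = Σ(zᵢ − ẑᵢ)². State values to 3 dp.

SSR = 1.739

Normal-equation sums: Σx·x = 159, Σx = 17, Σ1 = 5.
Moment sums: Σx·z = 288, Σz = 20.
Determinant 159·5 − 17² = 506.
p = (288·5 − 17·20)/506 = 50/23; q = (159·20 − 17·288)/506 = -78/23.
Residuals: -2/23, -18/23, 24/23, 0, -4/23; SSR = 40/23.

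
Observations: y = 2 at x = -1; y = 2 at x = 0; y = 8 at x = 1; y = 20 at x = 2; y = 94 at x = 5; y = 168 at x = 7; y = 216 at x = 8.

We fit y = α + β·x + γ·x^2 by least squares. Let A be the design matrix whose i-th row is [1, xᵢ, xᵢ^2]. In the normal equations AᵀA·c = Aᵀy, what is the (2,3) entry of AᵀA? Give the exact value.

988

Row 2 ↔ basis x, column 3 ↔ basis x^2, so (AᵀA)_{2,3} = Σᵢ (x)·(x^2) = (-1)·(1) + (0)·(0) + (1)·(1) + (2)·(4) + (5)·(25) + (7)·(49) + (8)·(64) = 988.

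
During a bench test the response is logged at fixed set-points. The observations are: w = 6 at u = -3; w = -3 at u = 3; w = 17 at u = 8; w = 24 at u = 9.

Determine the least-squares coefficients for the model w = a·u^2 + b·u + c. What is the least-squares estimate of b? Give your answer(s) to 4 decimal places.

b = -1.5000

Entries of XᵀX: Σu^2·u^2 = 10819, Σu^2·u = 1241, Σu^2 = 163, Σu·u = 163, Σu = 17, Σ1 = 4.
Right-hand side: Σu^2·w = 3059, Σu·w = 325, Σw = 44.
Normal equations: [[10819, 1241, 163]; [1241, 163, 17]; [163, 17, 4]]·[a, b, c]ᵀ = [3059, 325, 44]ᵀ.
Inverting the 3×3 Gram matrix, [a, b, c]ᵀ = [1/2, -3/2, -3]ᵀ.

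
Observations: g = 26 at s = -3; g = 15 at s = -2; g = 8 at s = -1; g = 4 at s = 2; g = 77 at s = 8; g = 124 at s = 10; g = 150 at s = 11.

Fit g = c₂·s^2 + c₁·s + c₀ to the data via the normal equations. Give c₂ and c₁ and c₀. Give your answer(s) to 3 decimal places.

With design matrix A, AᵀA = [[28851, 2815, 303]; [2815, 303, 25]; [303, 25, 7]] and Aᵀg = [35796, 3398, 404]ᵀ.
Inverting the 3×3 Gram matrix, [c₂, c₁, c₀]ᵀ = [131205/90023, -240282/90023, 374461/90023]ᵀ.

c₂ = 1.457, c₁ = -2.669, c₀ = 4.160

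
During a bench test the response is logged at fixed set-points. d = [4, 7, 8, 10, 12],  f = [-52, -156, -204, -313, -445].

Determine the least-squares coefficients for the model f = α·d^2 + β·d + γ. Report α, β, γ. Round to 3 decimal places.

α = -2.828, β = -3.916, γ = 9.066

Forming XᵀX = [[37489, 3647, 373]; [3647, 373, 41]; [373, 41, 5]] and Xᵀf = [-116912, -11402, -1170]ᵀ gives XᵀX·[α, β, γ]ᵀ = Xᵀf.
Row-reducing yields α = -772/273, β = -1069/273, γ = 825/91.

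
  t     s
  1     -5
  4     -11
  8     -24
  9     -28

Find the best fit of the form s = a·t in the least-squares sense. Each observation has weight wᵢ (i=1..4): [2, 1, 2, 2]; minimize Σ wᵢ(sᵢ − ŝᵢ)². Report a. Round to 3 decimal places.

Setting ∂/∂a … = 0 gives: 308·a = -942.
a = (-942)/308 = -3.05844.

a = -3.058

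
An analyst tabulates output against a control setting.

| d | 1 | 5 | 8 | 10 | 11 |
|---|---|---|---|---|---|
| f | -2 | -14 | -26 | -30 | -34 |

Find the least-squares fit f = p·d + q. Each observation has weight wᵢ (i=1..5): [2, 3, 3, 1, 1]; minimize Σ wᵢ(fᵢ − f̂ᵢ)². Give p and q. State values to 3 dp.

The normal equations are: 490·p + 62·q = -1512;  62·p + 10·q = -188.
Determinant 490·10 − 62² = 1056.
p = ((-1512)·10 − 62·(-188))/1056 = -433/132; q = (490·(-188) − 62·(-1512))/1056 = 203/132.

p = -3.280, q = 1.538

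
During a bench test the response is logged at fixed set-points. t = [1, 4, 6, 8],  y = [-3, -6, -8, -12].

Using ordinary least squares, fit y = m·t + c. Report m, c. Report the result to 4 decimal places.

m = -1.2430, c = -1.3458

Setting ∂/∂m … = 0 gives: 117·m + 19·c = -171;  19·m + 4·c = -29.
(Σt·t = 117, Σt = 19, Σ1 = 4, Σt·y = -171, Σy = -29.)
Eliminating c: 4·(row 1) − 19·(row 2) gives 107·m = 4·(-171) − 19·(-29) = -133, so m = -133/107.
Then c = ((-29) − 19·(-133/107))/4 = -144/107.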